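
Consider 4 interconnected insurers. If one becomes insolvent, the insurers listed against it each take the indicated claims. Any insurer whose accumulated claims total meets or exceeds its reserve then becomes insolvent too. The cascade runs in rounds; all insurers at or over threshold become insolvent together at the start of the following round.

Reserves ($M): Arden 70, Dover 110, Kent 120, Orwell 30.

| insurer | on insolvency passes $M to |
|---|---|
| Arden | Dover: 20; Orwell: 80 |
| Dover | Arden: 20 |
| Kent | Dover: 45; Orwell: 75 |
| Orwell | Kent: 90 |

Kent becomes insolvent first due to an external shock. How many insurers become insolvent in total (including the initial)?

2

Round 1 — Kent becomes insolvent (initial).
  Dover: +45 → 45 < 110
  Orwell: +75 → 75 ≥ 30
Round 2 — Orwell becomes insolvent.
No further insolvencies.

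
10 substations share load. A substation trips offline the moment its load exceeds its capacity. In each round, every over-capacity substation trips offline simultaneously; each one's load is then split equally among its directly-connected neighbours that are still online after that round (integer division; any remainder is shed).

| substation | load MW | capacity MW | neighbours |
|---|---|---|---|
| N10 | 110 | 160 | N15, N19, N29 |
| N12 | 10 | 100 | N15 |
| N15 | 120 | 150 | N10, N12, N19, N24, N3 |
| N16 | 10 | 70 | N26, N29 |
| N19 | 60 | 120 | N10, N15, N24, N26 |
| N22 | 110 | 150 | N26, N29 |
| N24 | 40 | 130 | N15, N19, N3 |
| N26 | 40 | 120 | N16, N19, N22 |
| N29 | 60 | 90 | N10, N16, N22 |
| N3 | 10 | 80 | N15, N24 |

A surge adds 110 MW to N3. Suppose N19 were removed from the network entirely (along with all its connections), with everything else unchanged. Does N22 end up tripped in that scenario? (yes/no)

yes

With N19 removed:
Round 1 — N3 at 120 > 80. N3 trips offline.
  N3 sheds 120 MW to N15, N24: 60 each.
    N15: 120+60 = 180 > 150
    N24: 40+60 = 100 ≤ 130
Round 2 — N15 trips offline.
  N15 sheds 180 MW to N10, N12, N24: 60 each.
    N10: 110+60 = 170 > 160
    N12: 10+60 = 70 ≤ 100
    N24: 100+60 = 160 > 130
Round 3 — N10, N24 trip offline.
  N10 sheds 170 MW to N29: 170 each.
    N29: 60+170 = 230 > 90
  N24 sheds 160 MW: no online neighbours, lost.
Round 4 — N29 trips offline.
  N29 sheds 230 MW to N16, N22: 115 each.
    N16: 10+115 = 125 > 70
    N22: 110+115 = 225 > 150
Round 5 — N16, N22 trip offline.
  N16 sheds 125 MW to N26: 125 each.
    N26: 40+125 = 165 > 120
  N22 sheds 225 MW to N26: 225 each.
    N26: 165+225 = 390 > 120
Round 6 — N26 trips offline.
  N26 sheds 390 MW: no online neighbours, lost.
No further trips.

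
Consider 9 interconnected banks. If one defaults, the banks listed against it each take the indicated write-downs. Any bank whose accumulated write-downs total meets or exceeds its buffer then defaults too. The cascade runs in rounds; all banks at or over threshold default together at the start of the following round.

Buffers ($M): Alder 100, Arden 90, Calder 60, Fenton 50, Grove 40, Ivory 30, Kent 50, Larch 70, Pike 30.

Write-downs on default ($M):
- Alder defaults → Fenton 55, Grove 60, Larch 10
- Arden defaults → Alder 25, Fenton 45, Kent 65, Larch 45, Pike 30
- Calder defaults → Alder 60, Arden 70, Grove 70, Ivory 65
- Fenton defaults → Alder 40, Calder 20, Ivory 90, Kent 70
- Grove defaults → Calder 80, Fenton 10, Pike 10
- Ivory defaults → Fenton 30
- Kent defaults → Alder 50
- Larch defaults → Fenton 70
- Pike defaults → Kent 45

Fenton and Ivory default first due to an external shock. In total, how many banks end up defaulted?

3

Round 1 — Fenton, Ivory default (initial).
  Alder: +40 → 40 < 100
  Calder: +20 → 20 < 60
  Kent: +70 → 70 ≥ 50
Round 2 — Kent defaults.
  Alder: +50 → 90 < 100
No further defaults.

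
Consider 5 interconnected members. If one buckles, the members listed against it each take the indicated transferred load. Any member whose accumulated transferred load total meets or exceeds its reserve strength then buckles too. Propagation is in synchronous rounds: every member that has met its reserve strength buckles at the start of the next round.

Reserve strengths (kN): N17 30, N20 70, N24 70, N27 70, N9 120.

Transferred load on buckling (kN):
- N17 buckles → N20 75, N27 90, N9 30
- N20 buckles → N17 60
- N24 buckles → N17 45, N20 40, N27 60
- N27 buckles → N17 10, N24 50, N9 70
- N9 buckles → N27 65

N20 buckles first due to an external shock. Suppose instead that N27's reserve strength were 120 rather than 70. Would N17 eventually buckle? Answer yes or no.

yes

With N27's reserve strength at 120:
Round 1 — N20 buckles (initial).
  N17: +60 → 60 ≥ 30
Round 2 — N17 buckles.
  N27: +90 → 90 < 120
  N9: +30 → 30 < 120
No further bucklings.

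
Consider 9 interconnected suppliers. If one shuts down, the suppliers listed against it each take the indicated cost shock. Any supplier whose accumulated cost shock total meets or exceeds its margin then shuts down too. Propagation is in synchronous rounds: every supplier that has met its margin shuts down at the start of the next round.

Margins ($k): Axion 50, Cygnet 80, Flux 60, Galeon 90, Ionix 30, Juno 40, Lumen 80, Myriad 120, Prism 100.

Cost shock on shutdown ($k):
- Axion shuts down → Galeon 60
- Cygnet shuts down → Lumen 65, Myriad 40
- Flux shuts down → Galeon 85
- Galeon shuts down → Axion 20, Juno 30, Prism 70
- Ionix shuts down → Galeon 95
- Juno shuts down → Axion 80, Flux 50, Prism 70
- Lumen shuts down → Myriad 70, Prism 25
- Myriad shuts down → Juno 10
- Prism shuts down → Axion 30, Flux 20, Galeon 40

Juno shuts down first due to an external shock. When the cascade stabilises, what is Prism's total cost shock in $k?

Round 1 — Juno shuts down (initial).
  Axion: +80 → 80 ≥ 50
  Flux: +50 → 50 < 60
  Prism: +70 → 70 < 100
Round 2 — Axion shuts down.
  Galeon: +60 → 60 < 90
No further shutdowns.

70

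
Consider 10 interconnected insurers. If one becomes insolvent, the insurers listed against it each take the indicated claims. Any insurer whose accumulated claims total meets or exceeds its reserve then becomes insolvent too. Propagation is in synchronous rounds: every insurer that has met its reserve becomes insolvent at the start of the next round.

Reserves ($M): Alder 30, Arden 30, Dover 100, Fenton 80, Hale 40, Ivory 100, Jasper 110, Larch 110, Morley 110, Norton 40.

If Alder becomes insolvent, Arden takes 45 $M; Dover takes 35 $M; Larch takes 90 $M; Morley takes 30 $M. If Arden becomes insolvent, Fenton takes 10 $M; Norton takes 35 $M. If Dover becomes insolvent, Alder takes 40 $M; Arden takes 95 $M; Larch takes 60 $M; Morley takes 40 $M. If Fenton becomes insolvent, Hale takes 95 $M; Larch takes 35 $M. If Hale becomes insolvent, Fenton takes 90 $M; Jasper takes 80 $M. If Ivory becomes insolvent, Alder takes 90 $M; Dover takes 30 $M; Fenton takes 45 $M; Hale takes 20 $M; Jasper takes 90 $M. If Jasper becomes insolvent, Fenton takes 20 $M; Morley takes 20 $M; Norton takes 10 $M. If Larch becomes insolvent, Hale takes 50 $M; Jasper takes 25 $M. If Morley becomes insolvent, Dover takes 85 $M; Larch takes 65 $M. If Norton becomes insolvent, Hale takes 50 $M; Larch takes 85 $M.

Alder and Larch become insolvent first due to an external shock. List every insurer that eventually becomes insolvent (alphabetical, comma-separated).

Round 1 — Alder, Larch become insolvent (initial).
  Arden: +45 → 45 ≥ 30
  Dover: +35 → 35 < 100
  Hale: +50 → 50 ≥ 40
  Jasper: +25 → 25 < 110
  Morley: +30 → 30 < 110
Round 2 — Arden, Hale become insolvent.
  Fenton: +10+90 → 100 ≥ 80
  Jasper: +80 → 105 < 110
  Norton: +35 → 35 < 40
Round 3 — Fenton becomes insolvent.
No further insolvencies.

Alder, Arden, Fenton, Hale, Larch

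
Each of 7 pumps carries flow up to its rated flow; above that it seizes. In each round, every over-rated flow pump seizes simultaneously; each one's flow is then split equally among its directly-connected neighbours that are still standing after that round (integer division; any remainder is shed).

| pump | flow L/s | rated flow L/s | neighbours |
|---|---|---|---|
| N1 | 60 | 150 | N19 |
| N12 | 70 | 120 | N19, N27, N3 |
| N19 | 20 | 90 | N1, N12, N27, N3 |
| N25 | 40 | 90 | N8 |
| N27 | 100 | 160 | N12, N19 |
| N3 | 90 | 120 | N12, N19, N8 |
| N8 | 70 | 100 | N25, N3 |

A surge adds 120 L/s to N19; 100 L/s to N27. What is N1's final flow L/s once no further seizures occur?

Round 1 — N19 at 140 > 90; N27 at 200 > 160. N19, N27 seize.
  N19 sheds 140 L/s to N1, N12, N3: 46 each (2 lost).
    N1: 60+46 = 106 ≤ 150
    N12: 70+46 = 116 ≤ 120
    N3: 90+46 = 136 > 120
  N27 sheds 200 L/s to N12: 200 each.
    N12: 116+200 = 316 > 120
Round 2 — N12, N3 seize.
  N12 sheds 316 L/s: no online neighbours, lost.
  N3 sheds 136 L/s to N8: 136 each.
    N8: 70+136 = 206 > 100
Round 3 — N8 seizes.
  N8 sheds 206 L/s to N25: 206 each.
    N25: 40+206 = 246 > 90
Round 4 — N25 seizes.
  N25 sheds 246 L/s: no online neighbours, lost.
No further seizures.

106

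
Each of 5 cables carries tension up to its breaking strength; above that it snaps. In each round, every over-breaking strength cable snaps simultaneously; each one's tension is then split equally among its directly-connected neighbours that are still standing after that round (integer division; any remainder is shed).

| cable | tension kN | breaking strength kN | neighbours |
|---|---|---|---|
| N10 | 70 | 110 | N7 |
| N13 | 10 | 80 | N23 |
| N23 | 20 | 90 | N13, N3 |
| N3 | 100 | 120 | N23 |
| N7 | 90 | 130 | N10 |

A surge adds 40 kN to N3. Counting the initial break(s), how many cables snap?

Round 1 — N3 at 140 > 120. N3 snaps.
  N3 sheds 140 kN to N23: 140 each.
    N23: 20+140 = 160 > 90
Round 2 — N23 snaps.
  N23 sheds 160 kN to N13: 160 each.
    N13: 10+160 = 170 > 80
Round 3 — N13 snaps.
  N13 sheds 170 kN: no online neighbours, lost.
No further breaks.

3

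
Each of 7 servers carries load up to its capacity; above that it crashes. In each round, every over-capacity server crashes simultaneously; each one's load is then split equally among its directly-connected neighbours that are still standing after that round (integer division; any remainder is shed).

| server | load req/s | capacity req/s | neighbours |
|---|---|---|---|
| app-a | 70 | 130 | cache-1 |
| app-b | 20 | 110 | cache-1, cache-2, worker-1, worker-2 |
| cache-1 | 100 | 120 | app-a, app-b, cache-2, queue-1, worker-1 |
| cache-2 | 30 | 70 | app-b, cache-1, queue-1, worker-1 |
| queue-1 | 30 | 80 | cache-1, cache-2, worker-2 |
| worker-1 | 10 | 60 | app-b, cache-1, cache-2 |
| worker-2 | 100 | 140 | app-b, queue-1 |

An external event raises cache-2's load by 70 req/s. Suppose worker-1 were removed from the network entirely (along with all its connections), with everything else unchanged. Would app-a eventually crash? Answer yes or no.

no

With worker-1 removed:
Round 1 — cache-2 at 100 > 70. cache-2 crashes.
  cache-2 sheds 100 req/s to app-b, cache-1, queue-1: 33 each (1 lost).
    app-b: 20+33 = 53 ≤ 110
    cache-1: 100+33 = 133 > 120
    queue-1: 30+33 = 63 ≤ 80
Round 2 — cache-1 crashes.
  cache-1 sheds 133 req/s to app-a, app-b, queue-1: 44 each (1 lost).
    app-a: 70+44 = 114 ≤ 130
    app-b: 53+44 = 97 ≤ 110
    queue-1: 63+44 = 107 > 80
Round 3 — queue-1 crashes.
  queue-1 sheds 107 req/s to worker-2: 107 each.
    worker-2: 100+107 = 207 > 140
Round 4 — worker-2 crashes.
  worker-2 sheds 207 req/s to app-b: 207 each.
    app-b: 97+207 = 304 > 110
Round 5 — app-b crashes.
  app-b sheds 304 req/s: no online neighbours, lost.
No further crashes.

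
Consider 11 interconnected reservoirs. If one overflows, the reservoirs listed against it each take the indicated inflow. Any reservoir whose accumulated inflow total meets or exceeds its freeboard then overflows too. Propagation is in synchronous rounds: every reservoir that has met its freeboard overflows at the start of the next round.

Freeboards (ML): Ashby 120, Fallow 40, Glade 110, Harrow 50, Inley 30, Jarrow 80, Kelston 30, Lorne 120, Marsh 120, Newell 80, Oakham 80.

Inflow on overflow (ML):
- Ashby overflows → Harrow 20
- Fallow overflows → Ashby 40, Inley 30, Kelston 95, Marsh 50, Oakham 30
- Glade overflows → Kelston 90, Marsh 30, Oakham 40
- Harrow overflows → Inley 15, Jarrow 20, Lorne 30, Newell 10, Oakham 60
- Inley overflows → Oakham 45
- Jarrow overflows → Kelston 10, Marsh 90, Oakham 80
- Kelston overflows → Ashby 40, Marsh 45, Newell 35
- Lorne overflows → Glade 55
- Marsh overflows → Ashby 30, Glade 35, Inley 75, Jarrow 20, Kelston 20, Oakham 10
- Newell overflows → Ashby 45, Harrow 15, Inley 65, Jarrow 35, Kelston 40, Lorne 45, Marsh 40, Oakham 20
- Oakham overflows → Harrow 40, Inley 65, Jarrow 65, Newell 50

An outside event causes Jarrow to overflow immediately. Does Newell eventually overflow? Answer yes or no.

no

Round 1 — Jarrow overflows (initial).
  Kelston: +10 → 10 < 30
  Marsh: +90 → 90 < 120
  Oakham: +80 → 80 ≥ 80
Round 2 — Oakham overflows.
  Harrow: +40 → 40 < 50
  Inley: +65 → 65 ≥ 30
  Newell: +50 → 50 < 80
Round 3 — Inley overflows.
No further overflows.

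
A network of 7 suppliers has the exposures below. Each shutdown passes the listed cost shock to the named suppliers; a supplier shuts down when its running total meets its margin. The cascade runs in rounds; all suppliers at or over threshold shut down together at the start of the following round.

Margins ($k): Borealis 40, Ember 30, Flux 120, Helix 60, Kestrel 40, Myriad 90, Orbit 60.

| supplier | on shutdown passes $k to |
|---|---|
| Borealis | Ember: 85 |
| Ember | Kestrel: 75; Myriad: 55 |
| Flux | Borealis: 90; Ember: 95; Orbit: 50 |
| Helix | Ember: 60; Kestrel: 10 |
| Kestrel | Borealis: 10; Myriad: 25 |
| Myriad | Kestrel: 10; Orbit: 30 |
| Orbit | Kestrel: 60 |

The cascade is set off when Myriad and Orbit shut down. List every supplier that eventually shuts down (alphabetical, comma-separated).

Kestrel, Myriad, Orbit

Round 1 — Myriad, Orbit shut down (initial).
  Kestrel: +10+60 → 70 ≥ 40
Round 2 — Kestrel shuts down.
  Borealis: +10 → 10 < 40
No further shutdowns.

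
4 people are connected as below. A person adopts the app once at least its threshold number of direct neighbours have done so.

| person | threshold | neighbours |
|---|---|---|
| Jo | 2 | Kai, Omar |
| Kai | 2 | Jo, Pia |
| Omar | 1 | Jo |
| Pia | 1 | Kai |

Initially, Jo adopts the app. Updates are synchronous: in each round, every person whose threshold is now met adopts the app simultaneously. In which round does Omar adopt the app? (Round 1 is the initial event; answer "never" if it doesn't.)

Round 1 — Jo adopts the app (initial).
Round 2 — checking thresholds:
  Kai: 1 of 2 neighbours < 2, below threshold.
  Omar: 1 of 1 neighbours ≥ 1, adopts the app.
Round 3 — no new adoptions; cascade stops.

2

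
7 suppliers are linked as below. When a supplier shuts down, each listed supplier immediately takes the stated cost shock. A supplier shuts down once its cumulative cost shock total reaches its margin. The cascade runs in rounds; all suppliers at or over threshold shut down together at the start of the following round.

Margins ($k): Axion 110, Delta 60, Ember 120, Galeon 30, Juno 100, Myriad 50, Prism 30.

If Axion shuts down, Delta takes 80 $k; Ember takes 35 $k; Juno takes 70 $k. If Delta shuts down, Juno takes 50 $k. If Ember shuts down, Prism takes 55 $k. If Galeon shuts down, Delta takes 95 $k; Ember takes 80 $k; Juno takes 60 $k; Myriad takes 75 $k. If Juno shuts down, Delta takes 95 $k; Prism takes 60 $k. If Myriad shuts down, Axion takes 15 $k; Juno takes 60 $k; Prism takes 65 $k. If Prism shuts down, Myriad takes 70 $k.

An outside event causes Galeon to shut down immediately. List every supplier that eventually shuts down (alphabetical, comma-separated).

Delta, Galeon, Juno, Myriad, Prism

Round 1 — Galeon shuts down (initial).
  Delta: +95 → 95 ≥ 60
  Ember: +80 → 80 < 120
  Juno: +60 → 60 < 100
  Myriad: +75 → 75 ≥ 50
Round 2 — Delta, Myriad shut down.
  Axion: +15 → 15 < 110
  Juno: +50+60 → 170 ≥ 100
  Prism: +65 → 65 ≥ 30
Round 3 — Juno, Prism shut down.
No further shutdowns.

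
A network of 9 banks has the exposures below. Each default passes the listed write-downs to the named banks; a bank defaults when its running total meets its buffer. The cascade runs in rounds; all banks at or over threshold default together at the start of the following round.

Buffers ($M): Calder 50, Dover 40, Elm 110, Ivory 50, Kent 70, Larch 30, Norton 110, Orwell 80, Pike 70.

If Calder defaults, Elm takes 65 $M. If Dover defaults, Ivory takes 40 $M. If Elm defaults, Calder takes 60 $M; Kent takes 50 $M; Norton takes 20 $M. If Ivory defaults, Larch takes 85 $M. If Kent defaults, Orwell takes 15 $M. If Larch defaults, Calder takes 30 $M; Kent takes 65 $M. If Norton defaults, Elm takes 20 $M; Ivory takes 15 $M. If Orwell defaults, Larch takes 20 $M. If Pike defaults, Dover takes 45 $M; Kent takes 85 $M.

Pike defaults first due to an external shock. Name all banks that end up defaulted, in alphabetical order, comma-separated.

Round 1 — Pike defaults (initial).
  Dover: +45 → 45 ≥ 40
  Kent: +85 → 85 ≥ 70
Round 2 — Dover, Kent default.
  Ivory: +40 → 40 < 50
  Orwell: +15 → 15 < 80
No further defaults.

Dover, Kent, Pike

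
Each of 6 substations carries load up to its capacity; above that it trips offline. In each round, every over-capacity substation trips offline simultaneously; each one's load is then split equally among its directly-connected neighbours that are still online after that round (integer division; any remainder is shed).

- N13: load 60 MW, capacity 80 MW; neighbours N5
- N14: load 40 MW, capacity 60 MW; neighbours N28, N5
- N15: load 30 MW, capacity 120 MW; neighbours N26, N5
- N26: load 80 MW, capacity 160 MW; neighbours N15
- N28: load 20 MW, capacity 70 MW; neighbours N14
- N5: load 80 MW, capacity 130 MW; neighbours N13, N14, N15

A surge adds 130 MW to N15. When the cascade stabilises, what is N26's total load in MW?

160

Round 1 — N15 at 160 > 120. N15 trips offline.
  N15 sheds 160 MW to N26, N5: 80 each.
    N26: 80+80 = 160 ≤ 160
    N5: 80+80 = 160 > 130
Round 2 — N5 trips offline.
  N5 sheds 160 MW to N13, N14: 80 each.
    N13: 60+80 = 140 > 80
    N14: 40+80 = 120 > 60
Round 3 — N13, N14 trip offline.
  N13 sheds 140 MW: no online neighbours, lost.
  N14 sheds 120 MW to N28: 120 each.
    N28: 20+120 = 140 > 70
Round 4 — N28 trips offline.
  N28 sheds 140 MW: no online neighbours, lost.
No further trips.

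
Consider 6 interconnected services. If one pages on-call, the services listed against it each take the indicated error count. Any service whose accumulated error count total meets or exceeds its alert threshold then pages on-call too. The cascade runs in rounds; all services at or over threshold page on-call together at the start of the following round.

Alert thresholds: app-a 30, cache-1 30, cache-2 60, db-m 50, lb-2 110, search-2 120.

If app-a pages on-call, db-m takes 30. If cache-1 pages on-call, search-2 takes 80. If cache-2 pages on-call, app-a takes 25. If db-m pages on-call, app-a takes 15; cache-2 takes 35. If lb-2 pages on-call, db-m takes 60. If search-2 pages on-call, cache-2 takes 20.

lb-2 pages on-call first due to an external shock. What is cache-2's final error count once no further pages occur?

Round 1 — lb-2 pages on-call (initial).
  db-m: +60 → 60 ≥ 50
Round 2 — db-m pages on-call.
  app-a: +15 → 15 < 30
  cache-2: +35 → 35 < 60
No further pages.

35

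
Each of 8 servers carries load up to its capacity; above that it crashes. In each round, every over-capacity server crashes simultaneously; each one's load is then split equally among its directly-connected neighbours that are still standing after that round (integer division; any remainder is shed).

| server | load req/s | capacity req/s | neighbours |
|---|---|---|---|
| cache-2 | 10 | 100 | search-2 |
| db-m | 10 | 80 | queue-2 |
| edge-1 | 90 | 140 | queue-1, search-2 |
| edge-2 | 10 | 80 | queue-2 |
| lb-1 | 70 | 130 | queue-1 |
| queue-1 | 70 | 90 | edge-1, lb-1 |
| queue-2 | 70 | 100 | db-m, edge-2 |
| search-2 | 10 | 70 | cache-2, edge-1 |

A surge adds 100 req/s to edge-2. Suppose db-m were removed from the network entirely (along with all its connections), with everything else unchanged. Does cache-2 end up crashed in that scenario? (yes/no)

With db-m removed:
Round 1 — edge-2 at 110 > 80. edge-2 crashes.
  edge-2 sheds 110 req/s to queue-2: 110 each.
    queue-2: 70+110 = 180 > 100
Round 2 — queue-2 crashes.
  queue-2 sheds 180 req/s: no online neighbours, lost.
No further crashes.

no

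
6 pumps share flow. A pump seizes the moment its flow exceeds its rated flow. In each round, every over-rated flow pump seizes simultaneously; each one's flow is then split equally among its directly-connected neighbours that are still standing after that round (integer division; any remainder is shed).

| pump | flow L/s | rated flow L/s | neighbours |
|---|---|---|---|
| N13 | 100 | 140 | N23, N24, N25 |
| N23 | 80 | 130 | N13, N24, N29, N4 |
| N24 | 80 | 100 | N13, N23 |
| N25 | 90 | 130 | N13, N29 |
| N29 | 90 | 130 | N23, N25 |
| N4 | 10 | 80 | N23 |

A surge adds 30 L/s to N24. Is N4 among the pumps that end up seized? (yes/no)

no

Round 1 — N24 at 110 > 100. N24 seizes.
  N24 sheds 110 L/s to N13, N23: 55 each.
    N13: 100+55 = 155 > 140
    N23: 80+55 = 135 > 130
Round 2 — N13, N23 seize.
  N13 sheds 155 L/s to N25: 155 each.
    N25: 90+155 = 245 > 130
  N23 sheds 135 L/s to N29, N4: 67 each (1 lost).
    N29: 90+67 = 157 > 130
    N4: 10+67 = 77 ≤ 80
Round 3 — N25, N29 seize.
  N25 sheds 245 L/s: no online neighbours, lost.
  N29 sheds 157 L/s: no online neighbours, lost.
No further seizures.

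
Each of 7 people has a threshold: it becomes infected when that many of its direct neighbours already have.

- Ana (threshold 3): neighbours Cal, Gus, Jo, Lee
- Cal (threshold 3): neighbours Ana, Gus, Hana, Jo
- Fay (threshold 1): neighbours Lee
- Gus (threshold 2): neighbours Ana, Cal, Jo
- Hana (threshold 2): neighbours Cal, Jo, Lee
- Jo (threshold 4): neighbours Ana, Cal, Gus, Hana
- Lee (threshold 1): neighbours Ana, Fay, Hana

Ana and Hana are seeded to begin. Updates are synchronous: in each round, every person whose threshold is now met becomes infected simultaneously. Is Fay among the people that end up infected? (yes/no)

yes

Round 1 — Ana, Hana become infected (initial).
Round 2 — checking thresholds:
  Cal: 2 of 4 neighbours < 3, below threshold.
  Gus: 1 of 3 neighbours < 2, below threshold.
  Jo: 2 of 4 neighbours < 4, below threshold.
  Lee: 2 of 3 neighbours ≥ 1, becomes infected.
Round 3 — checking thresholds:
  Cal: 2 of 4 neighbours < 3, below threshold.
  Fay: 1 of 1 neighbours ≥ 1, becomes infected.
  Gus: 1 of 3 neighbours < 2, below threshold.
  Jo: 2 of 4 neighbours < 4, below threshold.
Round 4 — no new infections; cascade stops.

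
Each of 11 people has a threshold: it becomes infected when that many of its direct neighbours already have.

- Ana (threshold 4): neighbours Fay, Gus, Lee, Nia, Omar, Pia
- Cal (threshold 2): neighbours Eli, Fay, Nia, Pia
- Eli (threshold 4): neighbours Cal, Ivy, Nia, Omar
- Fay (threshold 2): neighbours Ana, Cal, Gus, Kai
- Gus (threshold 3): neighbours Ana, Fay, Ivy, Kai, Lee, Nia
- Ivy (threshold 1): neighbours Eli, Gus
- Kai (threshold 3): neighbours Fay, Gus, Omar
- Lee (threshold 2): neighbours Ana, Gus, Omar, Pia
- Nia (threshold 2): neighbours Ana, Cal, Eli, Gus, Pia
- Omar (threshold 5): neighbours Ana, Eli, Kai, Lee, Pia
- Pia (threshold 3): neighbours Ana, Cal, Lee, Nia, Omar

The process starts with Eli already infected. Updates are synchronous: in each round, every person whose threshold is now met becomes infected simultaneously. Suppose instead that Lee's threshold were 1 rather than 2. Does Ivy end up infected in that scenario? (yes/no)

yes

With Lee's threshold at 1:
Round 1 — Eli becomes infected (initial).
Round 2 — checking thresholds:
  Cal: 1 of 4 neighbours < 2, below threshold.
  Ivy: 1 of 2 neighbours ≥ 1, becomes infected.
  Nia: 1 of 5 neighbours < 2, below threshold.
  Omar: 1 of 5 neighbours < 5, below threshold.
Round 3 — no new infections; cascade stops.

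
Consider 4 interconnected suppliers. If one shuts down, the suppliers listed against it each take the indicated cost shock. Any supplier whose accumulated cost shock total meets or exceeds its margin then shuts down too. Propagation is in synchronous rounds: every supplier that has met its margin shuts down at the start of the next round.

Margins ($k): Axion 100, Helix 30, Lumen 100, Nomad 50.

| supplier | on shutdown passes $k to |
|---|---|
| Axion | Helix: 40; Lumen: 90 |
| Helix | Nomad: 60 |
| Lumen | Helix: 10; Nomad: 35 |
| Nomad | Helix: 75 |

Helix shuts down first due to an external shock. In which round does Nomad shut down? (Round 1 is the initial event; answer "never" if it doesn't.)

Round 1 — Helix shuts down (initial).
  Nomad: +60 → 60 ≥ 50
Round 2 — Nomad shuts down.
No further shutdowns.

2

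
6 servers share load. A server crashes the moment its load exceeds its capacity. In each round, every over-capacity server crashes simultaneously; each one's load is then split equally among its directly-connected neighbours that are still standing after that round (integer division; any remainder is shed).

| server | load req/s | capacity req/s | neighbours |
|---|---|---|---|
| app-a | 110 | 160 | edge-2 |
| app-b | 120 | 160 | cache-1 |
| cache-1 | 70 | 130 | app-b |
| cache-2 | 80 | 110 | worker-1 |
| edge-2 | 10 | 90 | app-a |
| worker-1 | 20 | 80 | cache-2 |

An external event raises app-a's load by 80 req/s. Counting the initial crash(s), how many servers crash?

Round 1 — app-a at 190 > 160. app-a crashes.
  app-a sheds 190 req/s to edge-2: 190 each.
    edge-2: 10+190 = 200 > 90
Round 2 — edge-2 crashes.
  edge-2 sheds 200 req/s: no online neighbours, lost.
No further crashes.

2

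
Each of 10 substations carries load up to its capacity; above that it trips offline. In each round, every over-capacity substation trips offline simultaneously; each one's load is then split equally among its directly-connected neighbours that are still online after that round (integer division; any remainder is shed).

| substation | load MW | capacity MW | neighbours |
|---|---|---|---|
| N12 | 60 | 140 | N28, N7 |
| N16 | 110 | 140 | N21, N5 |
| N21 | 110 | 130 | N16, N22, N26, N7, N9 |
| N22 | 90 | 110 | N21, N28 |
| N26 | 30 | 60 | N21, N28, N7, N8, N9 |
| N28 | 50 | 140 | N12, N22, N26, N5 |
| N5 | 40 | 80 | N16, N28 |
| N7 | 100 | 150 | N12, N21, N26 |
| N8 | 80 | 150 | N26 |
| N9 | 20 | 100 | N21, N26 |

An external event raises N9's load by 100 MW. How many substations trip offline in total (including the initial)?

Round 1 — N9 at 120 > 100. N9 trips offline.
  N9 sheds 120 MW to N21, N26: 60 each.
    N21: 110+60 = 170 > 130
    N26: 30+60 = 90 > 60
Round 2 — N21, N26 trip offline.
  N21 sheds 170 MW to N16, N22, N7: 56 each (2 lost).
    N16: 110+56 = 166 > 140
    N22: 90+56 = 146 > 110
    N7: 100+56 = 156 > 150
  N26 sheds 90 MW to N28, N7, N8: 30 each.
    N28: 50+30 = 80 ≤ 140
    N7: 156+30 = 186 > 150
    N8: 80+30 = 110 ≤ 150
Round 3 — N16, N22, N7 trip offline.
  N16 sheds 166 MW to N5: 166 each.
    N5: 40+166 = 206 > 80
  N22 sheds 146 MW to N28: 146 each.
    N28: 80+146 = 226 > 140
  N7 sheds 186 MW to N12: 186 each.
    N12: 60+186 = 246 > 140
Round 4 — N12, N28, N5 trip offline.
  N12 sheds 246 MW: no online neighbours, lost.
  N28 sheds 226 MW: no online neighbours, lost.
  N5 sheds 206 MW: no online neighbours, lost.
No further trips.

9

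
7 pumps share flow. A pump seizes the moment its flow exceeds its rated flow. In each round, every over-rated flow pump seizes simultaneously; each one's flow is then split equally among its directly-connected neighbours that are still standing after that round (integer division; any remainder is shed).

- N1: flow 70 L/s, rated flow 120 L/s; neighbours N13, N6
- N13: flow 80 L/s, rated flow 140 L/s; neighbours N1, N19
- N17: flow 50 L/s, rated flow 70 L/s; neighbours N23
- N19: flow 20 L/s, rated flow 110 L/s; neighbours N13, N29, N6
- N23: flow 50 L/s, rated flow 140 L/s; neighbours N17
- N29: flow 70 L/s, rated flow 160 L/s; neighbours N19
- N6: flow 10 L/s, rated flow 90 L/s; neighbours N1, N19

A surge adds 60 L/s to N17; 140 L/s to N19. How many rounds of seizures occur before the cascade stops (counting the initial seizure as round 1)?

Round 1 — N17 at 110 > 70; N19 at 160 > 110. N17, N19 seize.
  N17 sheds 110 L/s to N23: 110 each.
    N23: 50+110 = 160 > 140
  N19 sheds 160 L/s to N13, N29, N6: 53 each (1 lost).
    N13: 80+53 = 133 ≤ 140
    N29: 70+53 = 123 ≤ 160
    N6: 10+53 = 63 ≤ 90
Round 2 — N23 seizes.
  N23 sheds 160 L/s: no online neighbours, lost.
No further seizures.

2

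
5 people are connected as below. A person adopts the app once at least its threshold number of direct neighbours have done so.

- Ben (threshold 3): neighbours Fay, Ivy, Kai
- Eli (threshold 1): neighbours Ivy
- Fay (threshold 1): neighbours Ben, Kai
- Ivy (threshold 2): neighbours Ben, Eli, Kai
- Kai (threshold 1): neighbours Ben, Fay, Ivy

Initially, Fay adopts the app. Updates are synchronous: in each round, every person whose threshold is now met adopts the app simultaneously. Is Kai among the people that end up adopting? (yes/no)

Round 1 — Fay adopts the app (initial).
Round 2 — checking thresholds:
  Ben: 1 of 3 neighbours < 3, holds.
  Kai: 1 of 3 neighbours ≥ 1, adopts the app.
Round 3 — no new adoptions; cascade stops.

yes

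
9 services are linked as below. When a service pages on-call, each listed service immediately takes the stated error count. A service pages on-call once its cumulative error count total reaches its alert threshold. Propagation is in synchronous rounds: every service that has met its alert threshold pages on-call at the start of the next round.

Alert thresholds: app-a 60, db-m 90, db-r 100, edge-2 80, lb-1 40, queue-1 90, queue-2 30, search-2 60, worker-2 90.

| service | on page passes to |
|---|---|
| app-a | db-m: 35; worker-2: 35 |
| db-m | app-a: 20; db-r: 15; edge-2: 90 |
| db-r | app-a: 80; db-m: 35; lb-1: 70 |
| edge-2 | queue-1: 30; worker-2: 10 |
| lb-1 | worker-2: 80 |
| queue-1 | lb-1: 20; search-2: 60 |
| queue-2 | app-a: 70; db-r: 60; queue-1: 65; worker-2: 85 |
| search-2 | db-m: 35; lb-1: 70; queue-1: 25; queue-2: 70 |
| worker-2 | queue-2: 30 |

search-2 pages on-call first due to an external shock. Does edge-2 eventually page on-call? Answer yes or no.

Round 1 — search-2 pages on-call (initial).
  db-m: +35 → 35 < 90
  lb-1: +70 → 70 ≥ 40
  queue-1: +25 → 25 < 90
  queue-2: +70 → 70 ≥ 30
Round 2 — lb-1, queue-2 page on-call.
  app-a: +70 → 70 ≥ 60
  db-r: +60 → 60 < 100
  queue-1: +65 → 90 ≥ 90
  worker-2: +80+85 → 165 ≥ 90
Round 3 — app-a, queue-1, worker-2 page on-call.
  db-m: +35 → 70 < 90
No further pages.

no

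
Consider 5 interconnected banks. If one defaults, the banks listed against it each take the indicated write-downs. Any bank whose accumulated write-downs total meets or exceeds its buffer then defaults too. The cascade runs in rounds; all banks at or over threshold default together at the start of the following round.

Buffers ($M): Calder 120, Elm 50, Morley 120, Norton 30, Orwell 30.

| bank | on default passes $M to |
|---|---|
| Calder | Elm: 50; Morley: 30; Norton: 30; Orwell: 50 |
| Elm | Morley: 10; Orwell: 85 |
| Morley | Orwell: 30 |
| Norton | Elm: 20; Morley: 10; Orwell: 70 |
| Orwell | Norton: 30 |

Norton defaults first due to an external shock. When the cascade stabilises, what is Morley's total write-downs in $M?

Round 1 — Norton defaults (initial).
  Elm: +20 → 20 < 50
  Morley: +10 → 10 < 120
  Orwell: +70 → 70 ≥ 30
Round 2 — Orwell defaults.
No further defaults.

10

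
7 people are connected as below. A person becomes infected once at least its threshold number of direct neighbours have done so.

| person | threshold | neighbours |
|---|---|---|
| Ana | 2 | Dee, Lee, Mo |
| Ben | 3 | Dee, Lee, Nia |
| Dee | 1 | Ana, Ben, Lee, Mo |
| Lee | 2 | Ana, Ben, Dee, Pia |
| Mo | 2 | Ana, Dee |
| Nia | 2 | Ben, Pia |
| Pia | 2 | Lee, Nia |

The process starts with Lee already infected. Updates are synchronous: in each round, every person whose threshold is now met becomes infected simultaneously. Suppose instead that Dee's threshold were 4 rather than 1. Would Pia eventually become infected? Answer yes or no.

no

With Dee's threshold at 4:
Round 1 — Lee becomes infected (initial).
Round 2 — no new infections; cascade stops.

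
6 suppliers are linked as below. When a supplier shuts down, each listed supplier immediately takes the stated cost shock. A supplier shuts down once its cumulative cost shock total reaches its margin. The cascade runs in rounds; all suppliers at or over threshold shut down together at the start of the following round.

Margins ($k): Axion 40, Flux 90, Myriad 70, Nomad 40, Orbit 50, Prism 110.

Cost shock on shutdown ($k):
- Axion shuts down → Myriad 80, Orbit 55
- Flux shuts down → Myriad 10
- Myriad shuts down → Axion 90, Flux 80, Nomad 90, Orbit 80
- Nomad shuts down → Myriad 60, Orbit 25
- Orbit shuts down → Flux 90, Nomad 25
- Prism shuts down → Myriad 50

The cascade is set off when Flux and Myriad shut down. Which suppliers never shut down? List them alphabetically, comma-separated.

Round 1 — Flux, Myriad shut down (initial).
  Axion: +90 → 90 ≥ 40
  Nomad: +90 → 90 ≥ 40
  Orbit: +80 → 80 ≥ 50
Round 2 — Axion, Nomad, Orbit shut down.
No further shutdowns.

Prism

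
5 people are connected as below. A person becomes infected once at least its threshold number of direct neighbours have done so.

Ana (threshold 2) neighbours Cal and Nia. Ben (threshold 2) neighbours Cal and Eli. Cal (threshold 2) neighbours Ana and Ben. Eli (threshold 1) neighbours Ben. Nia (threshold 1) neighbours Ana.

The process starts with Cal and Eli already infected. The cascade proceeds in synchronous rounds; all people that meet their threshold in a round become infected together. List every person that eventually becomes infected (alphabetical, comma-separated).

Round 1 — Cal, Eli become infected (initial).
Round 2 — checking thresholds:
  Ana: 1 of 2 neighbours < 2, holds.
  Ben: 2 of 2 neighbours ≥ 2, becomes infected.
Round 3 — no new infections; cascade stops.

Ben, Cal, Eli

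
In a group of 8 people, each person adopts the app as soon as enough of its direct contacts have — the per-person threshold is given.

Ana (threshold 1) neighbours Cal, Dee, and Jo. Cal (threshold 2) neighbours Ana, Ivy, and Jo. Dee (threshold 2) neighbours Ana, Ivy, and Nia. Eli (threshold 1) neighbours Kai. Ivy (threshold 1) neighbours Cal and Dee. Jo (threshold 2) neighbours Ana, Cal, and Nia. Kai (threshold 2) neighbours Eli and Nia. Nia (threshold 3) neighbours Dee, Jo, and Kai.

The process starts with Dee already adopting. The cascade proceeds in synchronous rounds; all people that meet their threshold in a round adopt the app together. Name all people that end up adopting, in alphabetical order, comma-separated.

Ana, Cal, Dee, Ivy, Jo

Round 1 — Dee adopts the app (initial).
Round 2 — checking thresholds:
  Ana: 1 of 3 neighbours ≥ 1, adopts the app.
  Ivy: 1 of 2 neighbours ≥ 1, adopts the app.
  Nia: 1 of 3 neighbours < 3, not yet.
Round 3 — checking thresholds:
  Cal: 2 of 3 neighbours ≥ 2, adopts the app.
  Jo: 1 of 3 neighbours < 2, not yet.
  Nia: 1 of 3 neighbours < 3, not yet.
Round 4 — checking thresholds:
  Jo: 2 of 3 neighbours ≥ 2, adopts the app.
  Nia: 1 of 3 neighbours < 3, not yet.
Round 5 — no new adoptions; cascade stops.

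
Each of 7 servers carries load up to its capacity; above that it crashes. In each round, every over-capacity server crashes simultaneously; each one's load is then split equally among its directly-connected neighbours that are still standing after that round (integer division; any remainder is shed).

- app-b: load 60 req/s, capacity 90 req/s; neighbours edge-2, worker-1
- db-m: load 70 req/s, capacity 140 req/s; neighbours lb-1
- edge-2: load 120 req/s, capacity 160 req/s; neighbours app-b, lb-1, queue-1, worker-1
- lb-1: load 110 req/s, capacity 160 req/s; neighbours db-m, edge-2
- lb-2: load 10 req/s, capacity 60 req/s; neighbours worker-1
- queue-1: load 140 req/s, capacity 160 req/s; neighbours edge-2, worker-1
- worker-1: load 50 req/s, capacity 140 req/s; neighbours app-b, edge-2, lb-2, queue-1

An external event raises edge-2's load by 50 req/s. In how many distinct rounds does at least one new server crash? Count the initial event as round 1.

Round 1 — edge-2 at 170 > 160. edge-2 crashes.
  edge-2 sheds 170 req/s to app-b, lb-1, queue-1, worker-1: 42 each (2 lost).
    app-b: 60+42 = 102 > 90
    lb-1: 110+42 = 152 ≤ 160
    queue-1: 140+42 = 182 > 160
    worker-1: 50+42 = 92 ≤ 140
Round 2 — app-b, queue-1 crash.
  app-b sheds 102 req/s to worker-1: 102 each.
    worker-1: 92+102 = 194 > 140
  queue-1 sheds 182 req/s to worker-1: 182 each.
    worker-1: 194+182 = 376 > 140
Round 3 — worker-1 crashes.
  worker-1 sheds 376 req/s to lb-2: 376 each.
    lb-2: 10+376 = 386 > 60
Round 4 — lb-2 crashes.
  lb-2 sheds 386 req/s: no online neighbours, lost.
No further crashes.

4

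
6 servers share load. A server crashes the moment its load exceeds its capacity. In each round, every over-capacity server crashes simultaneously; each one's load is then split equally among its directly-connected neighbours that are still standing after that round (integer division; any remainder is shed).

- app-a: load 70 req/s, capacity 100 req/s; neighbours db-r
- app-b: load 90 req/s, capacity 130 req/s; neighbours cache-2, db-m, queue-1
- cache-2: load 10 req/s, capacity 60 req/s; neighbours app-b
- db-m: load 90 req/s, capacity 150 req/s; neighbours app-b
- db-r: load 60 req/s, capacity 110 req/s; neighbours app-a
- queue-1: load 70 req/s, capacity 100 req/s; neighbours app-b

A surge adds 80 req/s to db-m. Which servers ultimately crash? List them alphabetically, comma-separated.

Round 1 — db-m at 170 > 150. db-m crashes.
  db-m sheds 170 req/s to app-b: 170 each.
    app-b: 90+170 = 260 > 130
Round 2 — app-b crashes.
  app-b sheds 260 req/s to cache-2, queue-1: 130 each.
    cache-2: 10+130 = 140 > 60
    queue-1: 70+130 = 200 > 100
Round 3 — cache-2, queue-1 crash.
  cache-2 sheds 140 req/s: no online neighbours, lost.
  queue-1 sheds 200 req/s: no online neighbours, lost.
No further crashes.

app-b, cache-2, db-m, queue-1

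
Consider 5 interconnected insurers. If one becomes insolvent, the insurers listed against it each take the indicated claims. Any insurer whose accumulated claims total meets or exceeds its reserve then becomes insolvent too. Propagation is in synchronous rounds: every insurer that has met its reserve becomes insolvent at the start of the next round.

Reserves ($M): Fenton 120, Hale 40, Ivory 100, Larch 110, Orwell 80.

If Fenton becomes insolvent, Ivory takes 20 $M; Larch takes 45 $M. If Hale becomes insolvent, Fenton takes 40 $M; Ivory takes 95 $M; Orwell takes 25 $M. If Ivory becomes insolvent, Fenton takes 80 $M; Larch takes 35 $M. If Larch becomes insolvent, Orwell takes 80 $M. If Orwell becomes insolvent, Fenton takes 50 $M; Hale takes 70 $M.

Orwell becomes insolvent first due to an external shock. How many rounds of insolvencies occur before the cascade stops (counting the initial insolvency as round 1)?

2

Round 1 — Orwell becomes insolvent (initial).
  Fenton: +50 → 50 < 120
  Hale: +70 → 70 ≥ 40
Round 2 — Hale becomes insolvent.
  Fenton: +40 → 90 < 120
  Ivory: +95 → 95 < 100
No further insolvencies.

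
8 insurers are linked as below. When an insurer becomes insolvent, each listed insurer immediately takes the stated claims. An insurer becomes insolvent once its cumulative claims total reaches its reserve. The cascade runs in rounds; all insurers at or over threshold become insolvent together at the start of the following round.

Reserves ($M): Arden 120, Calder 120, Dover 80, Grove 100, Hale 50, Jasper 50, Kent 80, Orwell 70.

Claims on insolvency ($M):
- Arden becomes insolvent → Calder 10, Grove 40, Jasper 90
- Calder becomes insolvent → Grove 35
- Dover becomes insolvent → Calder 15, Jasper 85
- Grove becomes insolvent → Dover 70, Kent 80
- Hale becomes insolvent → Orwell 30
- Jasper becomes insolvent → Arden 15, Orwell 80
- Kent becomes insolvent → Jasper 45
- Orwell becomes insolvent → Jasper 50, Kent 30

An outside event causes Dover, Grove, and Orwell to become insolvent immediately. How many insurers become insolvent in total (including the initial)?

5

Round 1 — Dover, Grove, Orwell become insolvent (initial).
  Calder: +15 → 15 < 120
  Jasper: +85+50 → 135 ≥ 50
  Kent: +80+30 → 110 ≥ 80
Round 2 — Jasper, Kent become insolvent.
  Arden: +15 → 15 < 120
No further insolvencies.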